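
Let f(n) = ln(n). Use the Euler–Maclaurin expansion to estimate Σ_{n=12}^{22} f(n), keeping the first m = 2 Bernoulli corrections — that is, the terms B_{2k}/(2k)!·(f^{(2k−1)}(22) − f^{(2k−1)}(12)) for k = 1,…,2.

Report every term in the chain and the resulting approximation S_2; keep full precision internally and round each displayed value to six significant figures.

S_2 ≈ 30.9689

The integral term ∫_12^22 ln(x) dx = 28.1841.
½[f(12) + f(22)] = ½[2.48491 + 3.09104] = 2.78797.
Integral + boundary = 30.9720.
k=1: B_{2}/(2)! × [f^{(1)}(22) − f^{(1)}(12)] = 1/12 × (0.0454545 − 0.0833333) = -0.00315657.
Partial sum through k=1: 30.9689.
k=2: B_{4}/(4)! × [f^{(3)}(22) − f^{(3)}(12)] = −1/720 × (0.000187829 − 0.00115741) = 1.34664e-06.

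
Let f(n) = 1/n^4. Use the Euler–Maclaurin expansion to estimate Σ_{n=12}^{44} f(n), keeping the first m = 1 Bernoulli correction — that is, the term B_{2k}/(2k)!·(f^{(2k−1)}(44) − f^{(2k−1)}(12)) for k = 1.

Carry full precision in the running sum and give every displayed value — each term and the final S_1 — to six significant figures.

S_1 ≈ 0.000214572

The integral term ∫_12^44 1/x^4 dx = 0.000188988.
½[f(12) + f(44)] = ½[4.82253e-05 + 2.66802e-07] = 2.42461e-05.
Integral + boundary = 0.000213234.
Order-1 term: 1/12 · (-2.42547e-08 − (-1.60751e-05)) = 1.33757e-06.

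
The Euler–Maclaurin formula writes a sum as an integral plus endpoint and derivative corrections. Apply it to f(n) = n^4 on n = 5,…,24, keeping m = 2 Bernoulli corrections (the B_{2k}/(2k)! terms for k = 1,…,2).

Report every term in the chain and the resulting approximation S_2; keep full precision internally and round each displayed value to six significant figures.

Integral: ∫_5^24 x^4 dx = 1.59190e+06.
Endpoint term: (f(5) + f(24))/2 = (625.000 + 331776)/2 = 166200.
Running total after boundary: 1.75810e+06.
k=1: B_{2}/(2)! × [f^{(1)}(24) − f^{(1)}(5)] = 1/12 × (55296.0 − 500.000) = 4566.33.
Running total after k=1: 1.76267e+06.
k=2: B_{4}/(4)! × [f^{(3)}(24) − f^{(3)}(5)] = −1/720 × (576.000 − 120.000) = -0.633333.

S_2 ≈ 1.76267e+06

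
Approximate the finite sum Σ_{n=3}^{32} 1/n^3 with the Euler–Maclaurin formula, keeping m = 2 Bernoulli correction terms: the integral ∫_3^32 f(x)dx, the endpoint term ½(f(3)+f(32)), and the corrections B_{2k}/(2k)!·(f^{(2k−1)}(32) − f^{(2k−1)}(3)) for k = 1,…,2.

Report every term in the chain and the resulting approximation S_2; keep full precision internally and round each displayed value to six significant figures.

Integral: ∫_3^32 1/x^3 dx = 0.0550673.
Endpoint term: (f(3) + f(32))/2 = (0.0370370 + 3.05176e-05)/2 = 0.0185338.
Running total after boundary: 0.0736011.
Order-1 term: 1/12 · (-2.86102e-06 − (-0.0370370)) = 0.00308618.
Partial sum through k=1: 0.0766872.
Order-2 term: −1/720 · (-5.58794e-08 − (-0.0823045)) = -0.000114312.

S_2 ≈ 0.0765729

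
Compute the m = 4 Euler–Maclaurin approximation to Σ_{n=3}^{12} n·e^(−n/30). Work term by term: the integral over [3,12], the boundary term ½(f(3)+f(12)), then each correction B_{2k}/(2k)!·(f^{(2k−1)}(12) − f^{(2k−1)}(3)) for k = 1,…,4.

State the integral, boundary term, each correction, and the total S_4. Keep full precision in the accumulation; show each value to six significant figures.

∫_3^12 x·e^(−x/30) dx evaluates to 51.1858.
Endpoint term: (f(3) + f(12))/2 = (2.71451 + 8.04384)/2 = 5.37918.
So far: 56.5650.
k=1: B_{2}/(2)! × [f^{(1)}(12) − f^{(1)}(3)] = 1/12 × (0.402192 − 0.814354) = -0.0343468.
Partial sum through k=1: 56.5306.
k=2: B_{4}/(4)! × [f^{(3)}(12) − f^{(3)}(3)] = −1/720 × (0.00193648 − 0.00291559) = 1.35987e-06.
Partial sum through k=2: 56.5306.
k=3: B_{6}/(6)! × [f^{(5)}(12) − f^{(5)}(3)] = 1/30240 × (3.80676e-06 − 5.47371e-06) = -5.51241e-11.
Partial sum through k=3: 56.5306.
k=4: B_{8}/(8)! × [f^{(7)}(12) − f^{(7)}(3)] = −1/1209600 × (6.06874e-09 − 8.56430e-09) = 2.06313e-15.

S_4 ≈ 56.5306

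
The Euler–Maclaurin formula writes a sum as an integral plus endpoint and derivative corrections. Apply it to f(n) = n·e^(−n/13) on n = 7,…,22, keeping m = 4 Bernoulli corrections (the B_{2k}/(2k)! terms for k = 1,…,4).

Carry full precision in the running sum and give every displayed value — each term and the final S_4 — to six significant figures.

The integral term ∫_7^22 x·e^(−x/13) dx = 67.9850.
Boundary: ½(f(7) + f(22)) = ½(4.08552 + 4.05007) = 4.06780.
Running total after boundary: 72.0528.
k=1: B_{2}/(2)! × [f^{(1)}(22) − f^{(1)}(7)] = 1/12 × (-0.127450 − 0.269375) = -0.0330687.
Running total after k=1: 72.0197.
k=2: B_{4}/(4)! × [f^{(3)}(22) − f^{(3)}(7)] = −1/720 × (0.00142449 − 0.00850098) = 9.82846e-06.
Running total after k=2: 72.0197.
k=3: B_{6}/(6)! × [f^{(5)}(22) − f^{(5)}(7)] = 1/30240 × (2.13202e-05 − 9.11718e-05) = -2.30991e-09.
Running total after k=3: 72.0197.
k=4: B_{8}/(8)! × [f^{(7)}(22) − f^{(7)}(7)] = −1/1209600 × (2.02435e-07 − 7.81313e-07) = 4.78570e-13.

S_4 ≈ 72.0197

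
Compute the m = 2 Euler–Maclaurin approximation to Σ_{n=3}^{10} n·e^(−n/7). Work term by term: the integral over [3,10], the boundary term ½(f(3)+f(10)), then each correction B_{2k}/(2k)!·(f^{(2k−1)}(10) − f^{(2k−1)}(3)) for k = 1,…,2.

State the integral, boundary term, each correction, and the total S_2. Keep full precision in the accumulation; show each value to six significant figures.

S_2 ≈ 19.2181

Integral: ∫_3^10 x·e^(−x/7) dx = 17.0823.
½[f(3) + f(10)] = ½[1.95432 + 2.39651] = 2.17541.
Integral + boundary = 19.2577.
k=1: B_{2}/(2)! × [f^{(1)}(10) − f^{(1)}(3)] = 1/12 × (-0.102708 − 0.372251) = -0.0395799.
Partial sum through k=1: 19.2181.
k=2: B_{4}/(4)! × [f^{(3)}(10) − f^{(3)}(3)] = −1/720 × (0.00768560 − 0.0341863) = 3.68065e-05.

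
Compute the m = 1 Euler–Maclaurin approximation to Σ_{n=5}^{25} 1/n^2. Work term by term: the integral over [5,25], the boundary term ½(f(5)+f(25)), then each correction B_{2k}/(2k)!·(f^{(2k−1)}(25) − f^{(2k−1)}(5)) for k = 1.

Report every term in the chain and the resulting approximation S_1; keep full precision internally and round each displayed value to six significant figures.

∫_5^25 1/x^2 dx evaluates to 0.160000.
Boundary: ½(f(5) + f(25)) = ½(0.0400000 + 0.00160000) = 0.0208000.
So far: 0.180800.
k=1: B_{2}/(2)! × [f^{(1)}(25) − f^{(1)}(5)] = 1/12 × (-0.000128000 − (-0.0160000)) = 0.00132267.

S_1 ≈ 0.182123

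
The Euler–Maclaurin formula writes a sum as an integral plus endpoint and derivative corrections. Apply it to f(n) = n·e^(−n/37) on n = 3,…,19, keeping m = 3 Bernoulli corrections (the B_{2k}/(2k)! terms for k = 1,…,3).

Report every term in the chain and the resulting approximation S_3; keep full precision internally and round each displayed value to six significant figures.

The integral term ∫_3^19 x·e^(−x/37) dx = 124.873.
½[f(3) + f(19)] = ½[2.76636 + 11.3694] = 7.06788.
So far: 131.941.
k=1: B_{2}/(2)! × [f^{(1)}(19) − f^{(1)}(3)] = 1/12 × (0.291108 − 0.847353) = -0.0463537.
Partial sum through k=1: 131.895.
k=2: B_{4}/(4)! × [f^{(3)}(19) − f^{(3)}(3)] = −1/720 × (0.00108684 − 0.00196610) = 1.22119e-06.
Partial sum through k=2: 131.895.
k=3: B_{6}/(6)! × [f^{(5)}(19) − f^{(5)}(3)] = 1/30240 × (1.43246e-06 − 2.42019e-06) = -3.26630e-11.

S_3 ≈ 131.895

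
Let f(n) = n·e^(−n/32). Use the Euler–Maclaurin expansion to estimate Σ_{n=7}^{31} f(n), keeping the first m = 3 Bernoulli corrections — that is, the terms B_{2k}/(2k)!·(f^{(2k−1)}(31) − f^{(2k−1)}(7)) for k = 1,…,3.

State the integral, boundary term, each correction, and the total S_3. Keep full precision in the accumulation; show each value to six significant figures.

The integral term ∫_7^31 x·e^(−x/32) dx = 237.609.
Endpoint term: (f(7) + f(31))/2 = (5.62466 + 11.7663)/2 = 8.69547.
Integral + boundary = 246.304.
Order-1 term: 1/12 · (0.0118612 − 0.627752) = -0.0513242.
Running total after k=1: 246.253.
Order-2 term: −1/720 · (0.000752906 − 0.00218242) = 1.98544e-06.
Running total after k=2: 246.253.
Order-3 term: 1/30240 · (1.45921e-06 − 3.66387e-06) = -7.29054e-11.

S_3 ≈ 246.253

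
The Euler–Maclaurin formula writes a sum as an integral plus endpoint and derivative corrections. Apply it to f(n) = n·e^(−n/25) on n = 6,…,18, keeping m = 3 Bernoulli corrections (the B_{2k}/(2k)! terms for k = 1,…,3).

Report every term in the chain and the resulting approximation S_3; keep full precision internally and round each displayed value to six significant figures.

The integral term ∫_6^18 x·e^(−x/25) dx = 86.3779.
Boundary: ½(f(6) + f(18)) = ½(4.71977 + 8.76154) = 6.74065.
Integral + boundary = 93.1186.
Correction k=1: B_{2}/2! · (f^{(1)}(18) − f^{(1)}(6)) = 1/12 · (0.136291 − 0.597837) = -0.0384622.
After k=1: 93.0801.
Correction k=2: B_{4}/4! · (f^{(3)}(18) − f^{(3)}(6)) = −1/720 · (0.00177567 − 0.00347375) = 2.35844e-06.
After k=2: 93.0801.
Correction k=3: B_{6}/6! · (f^{(5)}(18) − f^{(5)}(6)) = 1/30240 · (5.33325e-06 − 9.58553e-06) = -1.40618e-10.

S_3 ≈ 93.0801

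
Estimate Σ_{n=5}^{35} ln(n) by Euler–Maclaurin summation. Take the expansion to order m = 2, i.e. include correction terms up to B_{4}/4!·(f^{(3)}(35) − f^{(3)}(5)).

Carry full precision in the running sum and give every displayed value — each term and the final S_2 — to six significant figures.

S_2 ≈ 88.9581

∫_5^35 ln(x) dx evaluates to 86.3900.
Boundary: ½(f(5) + f(35)) = ½(1.60944 + 3.55535) = 2.58239.
So far: 88.9724.
Correction k=1: B_{2}/2! · (f^{(1)}(35) − f^{(1)}(5)) = 1/12 · (0.0285714 − 0.200000) = -0.0142857.
After k=1: 88.9581.
Correction k=2: B_{4}/4! · (f^{(3)}(35) − f^{(3)}(5)) = −1/720 · (4.66472e-05 − 0.0160000) = 2.21574e-05.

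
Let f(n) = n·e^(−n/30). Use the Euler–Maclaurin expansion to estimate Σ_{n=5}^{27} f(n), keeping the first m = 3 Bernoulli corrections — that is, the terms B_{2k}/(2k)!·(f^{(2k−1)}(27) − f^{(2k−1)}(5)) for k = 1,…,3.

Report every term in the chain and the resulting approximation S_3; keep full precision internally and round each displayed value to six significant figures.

Integral: ∫_5^27 x·e^(−x/30) dx = 193.572.
Boundary: ½(f(5) + f(27)) = ½(4.23241 + 10.9774) = 7.60489.
Integral + boundary = 201.177.
Order-1 term: 1/12 · (0.0406570 − 0.705401) = -0.0553954.
Partial sum through k=1: 201.121.
Order-2 term: −1/720 · (0.000948663 − 0.00266485) = 2.38359e-06.
Partial sum through k=2: 201.121.
Order-3 term: 1/30240 · (2.05795e-06 − 5.05102e-06) = -9.89774e-11.

S_3 ≈ 201.121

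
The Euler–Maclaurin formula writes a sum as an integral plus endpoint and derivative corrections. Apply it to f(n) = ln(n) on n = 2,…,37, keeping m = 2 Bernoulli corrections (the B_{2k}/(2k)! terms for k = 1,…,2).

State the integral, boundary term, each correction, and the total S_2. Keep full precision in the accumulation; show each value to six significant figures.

S_2 ≈ 99.3306

∫_2^37 ln(x) dx evaluates to 97.2177.
½[f(2) + f(37)] = ½[0.693147 + 3.61092] = 2.15203.
So far: 99.3697.
Order-1 term: 1/12 · (0.0270270 − 0.500000) = -0.0394144.
After k=1: 99.3303.
Order-2 term: −1/720 · (3.94843e-05 − 0.250000) = 0.000347167.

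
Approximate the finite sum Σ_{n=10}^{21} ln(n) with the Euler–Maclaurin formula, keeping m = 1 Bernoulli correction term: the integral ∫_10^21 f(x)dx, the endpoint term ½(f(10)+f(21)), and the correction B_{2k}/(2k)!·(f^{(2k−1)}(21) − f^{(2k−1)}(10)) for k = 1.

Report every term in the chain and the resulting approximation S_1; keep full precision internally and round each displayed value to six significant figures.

∫_10^21 ln(x) dx evaluates to 29.9091.
Endpoint term: (f(10) + f(21))/2 = (2.30259 + 3.04452)/2 = 2.67355.
Integral + boundary = 32.5827.
k=1: B_{2}/(2)! × [f^{(1)}(21) − f^{(1)}(10)] = 1/12 × (0.0476190 − 0.100000) = -0.00436508.

S_1 ≈ 32.5783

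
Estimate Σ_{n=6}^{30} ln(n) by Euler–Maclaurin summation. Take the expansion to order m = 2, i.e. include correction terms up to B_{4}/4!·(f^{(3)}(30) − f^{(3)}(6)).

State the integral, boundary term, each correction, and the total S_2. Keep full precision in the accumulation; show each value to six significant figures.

S_2 ≈ 69.8707

Integral: ∫_6^30 ln(x) dx = 67.2854.
Boundary: ½(f(6) + f(30)) = ½(1.79176 + 3.40120) = 2.59648.
Integral + boundary = 69.8818.
Order-1 term: 1/12 · (0.0333333 − 0.166667) = -0.0111111.
After k=1: 69.8707.
Order-2 term: −1/720 · (7.40741e-05 − 0.00925926) = 1.27572e-05.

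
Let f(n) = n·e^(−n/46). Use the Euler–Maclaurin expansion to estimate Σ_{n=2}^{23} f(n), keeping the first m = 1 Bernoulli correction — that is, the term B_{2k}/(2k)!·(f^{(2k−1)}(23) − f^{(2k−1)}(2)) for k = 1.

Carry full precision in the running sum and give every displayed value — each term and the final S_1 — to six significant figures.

S_1 ≈ 196.810

∫_2^23 x·e^(−x/46) dx evaluates to 188.929.
Endpoint term: (f(2) + f(23))/2 = (1.91491 + 13.9502)/2 = 7.93256.
Integral + boundary = 196.861.
Correction k=1: B_{2}/2! · (f^{(1)}(23) − f^{(1)}(2)) = 1/12 · (0.303265 − 0.915825) = -0.0510466.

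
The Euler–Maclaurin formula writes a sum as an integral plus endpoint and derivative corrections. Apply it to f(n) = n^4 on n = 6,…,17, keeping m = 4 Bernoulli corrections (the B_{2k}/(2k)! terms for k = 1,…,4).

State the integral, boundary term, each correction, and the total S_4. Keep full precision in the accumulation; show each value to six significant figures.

S_4 ≈ 326390

∫_6^17 x^4 dx evaluates to 282416.
Boundary: ½(f(6) + f(17)) = ½(1296.00 + 83521.0) = 42408.5.
So far: 324825.
k=1: B_{2}/(2)! × [f^{(1)}(17) − f^{(1)}(6)] = 1/12 × (19652.0 − 864.000) = 1565.67.
Running total after k=1: 326390.
k=2: B_{4}/(4)! × [f^{(3)}(17) − f^{(3)}(6)] = −1/720 × (408.000 − 144.000) = -0.366667.
Running total after k=2: 326390.
k=3: B_{6}/(6)! × [f^{(5)}(17) − f^{(5)}(6)] = 1/30240 × (0.00000 − 0.00000) = 0.00000.
Running total after k=3: 326390.
k=4: B_{8}/(8)! × [f^{(7)}(17) − f^{(7)}(6)] = −1/1209600 × (0.00000 − 0.00000) = 0.00000.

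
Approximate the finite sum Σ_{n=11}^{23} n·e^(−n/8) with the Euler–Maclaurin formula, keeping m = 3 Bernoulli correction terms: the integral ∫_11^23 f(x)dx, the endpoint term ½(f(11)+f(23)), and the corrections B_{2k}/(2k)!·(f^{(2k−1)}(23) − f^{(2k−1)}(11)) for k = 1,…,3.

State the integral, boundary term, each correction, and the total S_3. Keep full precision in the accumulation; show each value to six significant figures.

S_3 ≈ 26.4789

∫_11^23 x·e^(−x/8) dx evaluates to 24.4404.
Boundary: ½(f(11) + f(23)) = ½(2.78124 + 1.29757) = 2.03940.
Running total after boundary: 26.4798.
Correction k=1: B_{2}/2! · (f^{(1)}(23) − f^{(1)}(11)) = 1/12 · (-0.105780 − (-0.0948148)) = -0.000913784.
Running total after k=1: 26.4789.
Correction k=2: B_{4}/4! · (f^{(3)}(23) − f^{(3)}(11)) = −1/720 · (0.000110188 − 0.00641976) = 8.76329e-06.
Running total after k=2: 26.4789.
Correction k=3: B_{6}/6! · (f^{(5)}(23) − f^{(5)}(11)) = 1/30240 · (2.92686e-05 − 0.000223766) = -6.43178e-09.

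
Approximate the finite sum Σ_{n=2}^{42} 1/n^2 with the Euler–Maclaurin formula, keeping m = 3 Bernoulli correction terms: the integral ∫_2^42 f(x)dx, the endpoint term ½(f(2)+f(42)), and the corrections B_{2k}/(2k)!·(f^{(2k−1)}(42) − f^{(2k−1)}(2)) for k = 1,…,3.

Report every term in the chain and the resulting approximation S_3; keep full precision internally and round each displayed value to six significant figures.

Integral: ∫_2^42 1/x^2 dx = 0.476190.
Endpoint term: (f(2) + f(42))/2 = (0.250000 + 0.000566893)/2 = 0.125283.
Integral + boundary = 0.601474.
k=1: B_{2}/(2)! × [f^{(1)}(42) − f^{(1)}(2)] = 1/12 × (-2.69949e-05 − (-0.250000)) = 0.0208311.
After k=1: 0.622305.
k=2: B_{4}/(4)! × [f^{(3)}(42) − f^{(3)}(2)] = −1/720 × (-1.83639e-07 − (-0.750000)) = -0.00104167.
After k=2: 0.621263.
k=3: B_{6}/(6)! × [f^{(5)}(42) − f^{(5)}(2)] = 1/30240 × (-3.12311e-09 − (-5.62500)) = 0.000186012.

S_3 ≈ 0.621449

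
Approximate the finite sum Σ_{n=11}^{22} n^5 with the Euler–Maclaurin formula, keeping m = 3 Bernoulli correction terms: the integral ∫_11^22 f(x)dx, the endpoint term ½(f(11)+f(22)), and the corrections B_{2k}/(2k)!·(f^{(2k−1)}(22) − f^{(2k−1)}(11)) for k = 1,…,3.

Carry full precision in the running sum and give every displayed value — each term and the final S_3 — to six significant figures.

S_3 ≈ 2.13502e+07

The integral term ∫_11^22 x^5 dx = 1.86014e+07.
Endpoint term: (f(11) + f(22))/2 = (161051 + 5.15363e+06)/2 = 2.65734e+06.
So far: 2.12587e+07.
Order-1 term: 1/12 · (1.17128e+06 − 73205.0) = 91506.2.
Running total after k=1: 2.13502e+07.
Order-2 term: −1/720 · (29040.0 − 7260.00) = -30.2500.
Running total after k=2: 2.13502e+07.
Order-3 term: 1/30240 · (120.000 − 120.000) = 0.00000.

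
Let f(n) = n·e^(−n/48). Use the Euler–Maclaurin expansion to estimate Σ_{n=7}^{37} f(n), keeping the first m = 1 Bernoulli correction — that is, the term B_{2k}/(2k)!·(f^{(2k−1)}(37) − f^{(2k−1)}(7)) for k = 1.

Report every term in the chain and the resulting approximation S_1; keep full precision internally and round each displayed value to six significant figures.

Integral: ∫_7^37 x·e^(−x/48) dx = 394.237.
Endpoint term: (f(7) + f(37))/2 = (6.05011 + 17.1172)/2 = 11.5837.
So far: 405.821.
Correction k=1: B_{2}/2! · (f^{(1)}(37) − f^{(1)}(7)) = 1/12 · (0.106019 − 0.738258) = -0.0526866.

S_1 ≈ 405.768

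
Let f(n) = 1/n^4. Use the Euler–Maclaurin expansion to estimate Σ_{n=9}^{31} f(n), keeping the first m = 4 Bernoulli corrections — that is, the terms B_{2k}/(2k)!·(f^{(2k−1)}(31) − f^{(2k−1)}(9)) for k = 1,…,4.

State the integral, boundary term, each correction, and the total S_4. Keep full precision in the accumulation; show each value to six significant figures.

S_4 ≈ 0.000528407

∫_9^31 1/x^4 dx evaluates to 0.000446058.
Boundary: ½(f(9) + f(31)) = ½(0.000152416 + 1.08281e-06) = 7.67493e-05.
Running total after boundary: 0.000522808.
k=1: B_{2}/(2)! × [f^{(1)}(31) − f^{(1)}(9)] = 1/12 × (-1.39718e-07 − (-6.77404e-05)) = 5.63339e-06.
Partial sum through k=1: 0.000528441.
k=2: B_{4}/(4)! × [f^{(3)}(31) − f^{(3)}(9)] = −1/720 × (-4.36164e-09 − (-2.50890e-05)) = -3.48398e-08.
Partial sum through k=2: 0.000528406.
k=3: B_{6}/(6)! × [f^{(5)}(31) − f^{(5)}(9)] = 1/30240 × (-2.54164e-10 − (-1.73455e-05)) = 5.73586e-10.
Partial sum through k=3: 0.000528407.
k=4: B_{8}/(8)! × [f^{(7)}(31) − f^{(7)}(9)] = −1/1209600 × (-2.38031e-11 − (-1.92728e-05)) = -1.59332e-11.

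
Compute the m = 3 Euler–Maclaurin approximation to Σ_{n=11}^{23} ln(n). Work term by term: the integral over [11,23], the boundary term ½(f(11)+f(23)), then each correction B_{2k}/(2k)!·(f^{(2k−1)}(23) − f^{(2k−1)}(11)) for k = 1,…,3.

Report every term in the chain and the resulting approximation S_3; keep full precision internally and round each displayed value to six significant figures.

S_3 ≈ 36.5023

The integral term ∫_11^23 ln(x) dx = 33.7395.
½[f(11) + f(23)] = ½[2.39790 + 3.13549] = 2.76669.
Integral + boundary = 36.5062.
Order-1 term: 1/12 · (0.0434783 − 0.0909091) = -0.00395257.
After k=1: 36.5023.
Order-2 term: −1/720 · (0.000164379 − 0.00150263) = 1.85868e-06.
After k=2: 36.5023.
Order-3 term: 1/30240 · (3.72883e-06 − 0.000149021) = -4.80464e-09.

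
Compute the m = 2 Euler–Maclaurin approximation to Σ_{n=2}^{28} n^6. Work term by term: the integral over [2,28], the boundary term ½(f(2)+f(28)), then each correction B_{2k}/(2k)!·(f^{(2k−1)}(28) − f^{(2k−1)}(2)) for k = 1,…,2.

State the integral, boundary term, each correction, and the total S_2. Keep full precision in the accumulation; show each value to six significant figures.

∫_2^28 x^6 dx evaluates to 1.92756e+09.
½[f(2) + f(28)] = ½[64.0000 + 4.81890e+08] = 2.40945e+08.
Running total after boundary: 2.16851e+09.
k=1: B_{2}/(2)! × [f^{(1)}(28) − f^{(1)}(2)] = 1/12 × (1.03262e+08 − 192.000) = 8.60517e+06.
Running total after k=1: 2.17711e+09.
k=2: B_{4}/(4)! × [f^{(3)}(28) − f^{(3)}(2)] = −1/720 × (2.63424e+06 − 960.000) = -3657.33.

S_2 ≈ 2.17711e+09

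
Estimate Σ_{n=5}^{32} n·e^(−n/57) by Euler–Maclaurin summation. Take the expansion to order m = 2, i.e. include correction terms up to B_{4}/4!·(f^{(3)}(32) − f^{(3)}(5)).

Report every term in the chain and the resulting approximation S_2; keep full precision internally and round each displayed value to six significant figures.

S_2 ≈ 354.896

∫_5^32 x·e^(−x/57) dx evaluates to 343.528.
½[f(5) + f(32)] = ½[4.58009 + 18.2531] = 11.4166.
So far: 354.945.
k=1: B_{2}/(2)! × [f^{(1)}(32) − f^{(1)}(5)] = 1/12 × (0.250179 − 0.835666) = -0.0487905.
Partial sum through k=1: 354.896.
k=2: B_{4}/(4)! × [f^{(3)}(32) − f^{(3)}(5)] = −1/720 × (0.000428130 − 0.000821084) = 5.45769e-07.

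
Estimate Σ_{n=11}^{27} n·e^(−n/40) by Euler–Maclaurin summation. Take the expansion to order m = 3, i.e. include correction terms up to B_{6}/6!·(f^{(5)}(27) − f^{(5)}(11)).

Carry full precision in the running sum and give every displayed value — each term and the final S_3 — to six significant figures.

S_3 ≈ 196.007

The integral term ∫_11^27 x·e^(−x/40) dx = 184.988.
½[f(11) + f(27)] = ½[8.35529 + 13.7472] = 11.0513.
Integral + boundary = 196.039.
Correction k=1: B_{2}/2! · (f^{(1)}(27) − f^{(1)}(11)) = 1/12 · (0.165476 − 0.550690) = -0.0321012.
Partial sum through k=1: 196.007.
Correction k=2: B_{4}/4! · (f^{(3)}(27) − f^{(3)}(11)) = −1/720 · (0.000739868 − 0.00129365) = 7.69137e-07.
Partial sum through k=2: 196.007.
Correction k=3: B_{6}/6! · (f^{(5)}(27) − f^{(5)}(11)) = 1/30240 · (8.60196e-07 − 1.40194e-06) = -1.79150e-11.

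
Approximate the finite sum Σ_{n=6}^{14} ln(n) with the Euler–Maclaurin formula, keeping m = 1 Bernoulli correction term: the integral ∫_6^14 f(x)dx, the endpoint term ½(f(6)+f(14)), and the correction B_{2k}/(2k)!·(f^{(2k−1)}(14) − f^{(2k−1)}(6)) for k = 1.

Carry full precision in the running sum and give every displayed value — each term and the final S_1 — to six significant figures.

S_1 ≈ 20.4037

The integral term ∫_6^14 ln(x) dx = 18.1962.
Boundary: ½(f(6) + f(14)) = ½(1.79176 + 2.63906) = 2.21541.
Running total after boundary: 20.4117.
Correction k=1: B_{2}/2! · (f^{(1)}(14) − f^{(1)}(6)) = 1/12 · (0.0714286 − 0.166667) = -0.00793651.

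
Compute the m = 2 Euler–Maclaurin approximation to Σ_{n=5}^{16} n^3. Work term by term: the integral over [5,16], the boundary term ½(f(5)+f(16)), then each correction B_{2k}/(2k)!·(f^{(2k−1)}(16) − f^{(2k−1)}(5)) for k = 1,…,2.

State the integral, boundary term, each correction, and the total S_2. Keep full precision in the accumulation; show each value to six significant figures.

S_2 ≈ 18396.0

The integral term ∫_5^16 x^3 dx = 16227.8.
½[f(5) + f(16)] = ½[125.000 + 4096.00] = 2110.50.
So far: 18338.2.
k=1: B_{2}/(2)! × [f^{(1)}(16) − f^{(1)}(5)] = 1/12 × (768.000 − 75.0000) = 57.7500.
After k=1: 18396.0.
k=2: B_{4}/(4)! × [f^{(3)}(16) − f^{(3)}(5)] = −1/720 × (6.00000 − 6.00000) = 0.00000.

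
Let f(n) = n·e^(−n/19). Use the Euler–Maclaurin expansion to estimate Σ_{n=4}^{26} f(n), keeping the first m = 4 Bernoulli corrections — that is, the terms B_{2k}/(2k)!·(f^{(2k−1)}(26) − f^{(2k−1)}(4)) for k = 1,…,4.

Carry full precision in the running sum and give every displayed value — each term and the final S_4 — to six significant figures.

Integral: ∫_4^26 x·e^(−x/19) dx = 136.434.
Endpoint term: (f(4) + f(26))/2 = (3.24063 + 6.61722)/2 = 4.92893.
Running total after boundary: 141.363.
Correction k=1: B_{2}/2! · (f^{(1)}(26) − f^{(1)}(4)) = 1/12 · (-0.0937663 − 0.639598) = -0.0611137.
Partial sum through k=1: 141.302.
Correction k=2: B_{4}/4! · (f^{(3)}(26) − f^{(3)}(4)) = −1/720 · (0.00115028 − 0.00626015) = 7.09704e-06.
Partial sum through k=2: 141.302.
Correction k=3: B_{6}/6! · (f^{(5)}(26) − f^{(5)}(4)) = 1/30240 · (7.09224e-06 − 2.97744e-05) = -7.50071e-10.
Partial sum through k=3: 141.302.
Correction k=4: B_{8}/8! · (f^{(7)}(26) − f^{(7)}(4)) = −1/1209600 · (3.04657e-08 − 1.16919e-07) = 7.14724e-14.

S_4 ≈ 141.302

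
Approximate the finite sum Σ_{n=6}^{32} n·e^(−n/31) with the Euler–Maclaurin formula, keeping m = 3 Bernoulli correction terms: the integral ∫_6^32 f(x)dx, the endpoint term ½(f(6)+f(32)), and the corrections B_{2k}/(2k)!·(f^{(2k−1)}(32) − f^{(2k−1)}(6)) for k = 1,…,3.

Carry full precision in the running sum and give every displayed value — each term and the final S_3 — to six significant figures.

Integral: ∫_6^32 x·e^(−x/31) dx = 249.500.
Endpoint term: (f(6) + f(32))/2 = (4.94418 + 11.3985)/2 = 8.17132.
So far: 257.672.
k=1: B_{2}/(2)! × [f^{(1)}(32) − f^{(1)}(6)] = 1/12 × (-0.0114904 − 0.664540) = -0.0563359.
Running total after k=1: 257.615.
k=2: B_{4}/(4)! × [f^{(3)}(32) − f^{(3)}(6)] = −1/720 × (0.000729358 − 0.00240645) = 2.32930e-06.
Running total after k=2: 257.615.
k=3: B_{6}/(6)! × [f^{(5)}(32) − f^{(5)}(6)] = 1/30240 × (1.53036e-06 − 4.28865e-06) = -9.12135e-11.

S_3 ≈ 257.615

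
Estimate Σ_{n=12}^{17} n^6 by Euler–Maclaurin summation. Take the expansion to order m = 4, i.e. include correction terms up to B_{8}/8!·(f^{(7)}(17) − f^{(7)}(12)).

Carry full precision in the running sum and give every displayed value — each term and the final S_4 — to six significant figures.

S_4 ≈ 6.76477e+07

Integral: ∫_12^17 x^6 dx = 5.35010e+07.
Boundary: ½(f(12) + f(17)) = ½(2.98598e+06 + 2.41376e+07) = 1.35618e+07.
Integral + boundary = 6.70628e+07.
Correction k=1: B_{2}/2! · (f^{(1)}(17) − f^{(1)}(12)) = 1/12 · (8.51914e+06 − 1.49299e+06) = 585512.
Partial sum through k=1: 6.76483e+07.
Correction k=2: B_{4}/4! · (f^{(3)}(17) − f^{(3)}(12)) = −1/720 · (589560 − 207360) = -530.833.
Partial sum through k=2: 6.76477e+07.
Correction k=3: B_{6}/6! · (f^{(5)}(17) − f^{(5)}(12)) = 1/30240 · (12240.0 − 8640.00) = 0.119048.
Partial sum through k=3: 6.76477e+07.
Correction k=4: B_{8}/8! · (f^{(7)}(17) − f^{(7)}(12)) = −1/1209600 · (0.00000 − 0.00000) = 0.00000.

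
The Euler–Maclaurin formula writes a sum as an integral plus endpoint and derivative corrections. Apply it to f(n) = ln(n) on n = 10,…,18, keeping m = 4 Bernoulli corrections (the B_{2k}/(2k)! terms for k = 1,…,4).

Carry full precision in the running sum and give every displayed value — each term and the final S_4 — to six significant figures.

The integral term ∫_10^18 ln(x) dx = 21.0008.
Boundary: ½(f(10) + f(18)) = ½(2.30259 + 2.89037) = 2.59648.
So far: 23.5973.
Correction k=1: B_{2}/2! · (f^{(1)}(18) − f^{(1)}(10)) = 1/12 · (0.0555556 − 0.100000) = -0.00370370.
After k=1: 23.5936.
Correction k=2: B_{4}/4! · (f^{(3)}(18) − f^{(3)}(10)) = −1/720 · (0.000342936 − 0.00200000) = 2.30148e-06.
After k=2: 23.5936.
Correction k=3: B_{6}/6! · (f^{(5)}(18) − f^{(5)}(10)) = 1/30240 · (1.27013e-05 − 0.000240000) = -7.51649e-09.
After k=3: 23.5936.
Correction k=4: B_{8}/8! · (f^{(7)}(18) − f^{(7)}(10)) = −1/1209600 · (1.17605e-06 − 7.20000e-05) = 5.85515e-11.

S_4 ≈ 23.5936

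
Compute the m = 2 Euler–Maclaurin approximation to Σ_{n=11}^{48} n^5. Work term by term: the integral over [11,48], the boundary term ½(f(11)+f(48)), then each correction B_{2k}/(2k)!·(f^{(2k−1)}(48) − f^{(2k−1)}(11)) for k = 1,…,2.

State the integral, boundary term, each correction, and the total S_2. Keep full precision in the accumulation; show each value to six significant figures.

Integral: ∫_11^48 x^5 dx = 2.03814e+09.
Boundary: ½(f(11) + f(48)) = ½(161051 + 2.54804e+08) = 1.27483e+08.
Running total after boundary: 2.16562e+09.
Correction k=1: B_{2}/2! · (f^{(1)}(48) − f^{(1)}(11)) = 1/12 · (2.65421e+07 − 73205.0) = 2.20574e+06.
Partial sum through k=1: 2.16782e+09.
Correction k=2: B_{4}/4! · (f^{(3)}(48) − f^{(3)}(11)) = −1/720 · (138240 − 7260.00) = -181.917.

S_2 ≈ 2.16782e+09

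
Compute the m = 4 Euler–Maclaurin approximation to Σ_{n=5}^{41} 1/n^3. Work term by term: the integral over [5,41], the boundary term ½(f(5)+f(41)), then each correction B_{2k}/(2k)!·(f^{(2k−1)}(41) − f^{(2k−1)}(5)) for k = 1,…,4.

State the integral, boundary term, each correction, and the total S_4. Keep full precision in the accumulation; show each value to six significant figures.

S_4 ≈ 0.0241046

Integral: ∫_5^41 1/x^3 dx = 0.0197026.
Boundary: ½(f(5) + f(41)) = ½(0.00800000 + 1.45094e-05) = 0.00400725.
Integral + boundary = 0.0237098.
k=1: B_{2}/(2)! × [f^{(1)}(41) − f^{(1)}(5)] = 1/12 × (-1.06166e-06 − (-0.00480000)) = 0.000399912.
Partial sum through k=1: 0.0241097.
k=2: B_{4}/(4)! × [f^{(3)}(41) − f^{(3)}(5)] = −1/720 × (-1.26313e-08 − (-0.00384000)) = -5.33332e-06.
Partial sum through k=2: 0.0241044.
k=3: B_{6}/(6)! × [f^{(5)}(41) − f^{(5)}(5)] = 1/30240 × (-3.15595e-10 − (-0.00645120)) = 2.13333e-07.
Partial sum through k=3: 0.0241046.
k=4: B_{8}/(8)! × [f^{(7)}(41) − f^{(7)}(5)] = −1/1209600 × (-1.35174e-11 − (-0.0185795)) = -1.53600e-08.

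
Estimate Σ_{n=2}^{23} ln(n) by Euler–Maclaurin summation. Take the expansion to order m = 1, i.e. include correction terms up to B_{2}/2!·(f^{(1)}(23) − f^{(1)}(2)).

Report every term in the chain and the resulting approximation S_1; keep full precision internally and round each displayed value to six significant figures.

S_1 ≈ 51.6063

Integral: ∫_2^23 ln(x) dx = 49.7301.
Boundary: ½(f(2) + f(23)) = ½(0.693147 + 3.13549) = 1.91432.
So far: 51.6444.
k=1: B_{2}/(2)! × [f^{(1)}(23) − f^{(1)}(2)] = 1/12 × (0.0434783 − 0.500000) = -0.0380435.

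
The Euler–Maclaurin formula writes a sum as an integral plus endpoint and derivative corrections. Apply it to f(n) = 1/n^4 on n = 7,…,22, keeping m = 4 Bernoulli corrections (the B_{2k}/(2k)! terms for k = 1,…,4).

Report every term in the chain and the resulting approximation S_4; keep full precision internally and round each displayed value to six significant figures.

∫_7^22 1/x^4 dx evaluates to 0.000940513.
½[f(7) + f(22)] = ½[0.000416493 + 4.26883e-06] = 0.000210381.
So far: 0.00115089.
Order-1 term: 1/12 · (-7.76152e-07 − (-0.000237996)) = 1.97683e-05.
After k=1: 0.00117066.
Order-2 term: −1/720 · (-4.81086e-08 − (-0.000145712)) = -2.02311e-07.
After k=2: 0.00117046.
Order-3 term: 1/30240 · (-5.56628e-09 − (-0.000166528)) = 5.50669e-09.
After k=3: 0.00117047.
Order-4 term: −1/1209600 · (-1.03505e-09 − (-0.000305868)) = -2.52866e-10.

S_4 ≈ 0.00117046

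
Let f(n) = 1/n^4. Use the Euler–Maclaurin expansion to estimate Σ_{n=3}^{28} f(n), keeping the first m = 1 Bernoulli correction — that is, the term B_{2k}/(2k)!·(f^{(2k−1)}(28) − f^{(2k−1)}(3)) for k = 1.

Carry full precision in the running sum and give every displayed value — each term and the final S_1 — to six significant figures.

∫_3^28 1/x^4 dx evaluates to 0.0123305.
½[f(3) + f(28)] = ½[0.0123457 + 1.62693e-06] = 0.00617365.
So far: 0.0185041.
k=1: B_{2}/(2)! × [f^{(1)}(28) − f^{(1)}(3)] = 1/12 × (-2.32418e-07 − (-0.0164609)) = 0.00137172.

S_1 ≈ 0.0198759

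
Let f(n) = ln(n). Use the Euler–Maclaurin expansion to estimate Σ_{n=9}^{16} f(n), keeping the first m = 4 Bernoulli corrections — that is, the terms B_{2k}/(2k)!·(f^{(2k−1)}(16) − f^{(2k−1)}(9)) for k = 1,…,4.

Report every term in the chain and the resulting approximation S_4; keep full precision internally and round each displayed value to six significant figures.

The integral term ∫_9^16 ln(x) dx = 17.5864.
Endpoint term: (f(9) + f(16))/2 = (2.19722 + 2.77259)/2 = 2.48491.
Running total after boundary: 20.0713.
Order-1 term: 1/12 · (0.0625000 − 0.111111) = -0.00405093.
Running total after k=1: 20.0673.
Order-2 term: −1/720 · (0.000488281 − 0.00274348) = 3.13223e-06.
Running total after k=2: 20.0673.
Order-3 term: 1/30240 · (2.28882e-05 − 0.000406442) = -1.26837e-08.
Running total after k=3: 20.0673.
Order-4 term: −1/1209600 · (2.68221e-06 − 0.000150534) = 1.22232e-10.

S_4 ≈ 20.0673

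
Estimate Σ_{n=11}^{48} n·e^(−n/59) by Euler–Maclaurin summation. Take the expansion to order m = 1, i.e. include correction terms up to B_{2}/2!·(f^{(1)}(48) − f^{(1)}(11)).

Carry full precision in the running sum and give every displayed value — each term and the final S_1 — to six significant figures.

The integral term ∫_11^48 x·e^(−x/59) dx = 629.108.
½[f(11) + f(48)] = ½[9.12899 + 21.2773] = 15.2032.
Integral + boundary = 644.312.
Order-1 term: 1/12 · (0.0826450 − 0.675179) = -0.0493779.

S_1 ≈ 644.262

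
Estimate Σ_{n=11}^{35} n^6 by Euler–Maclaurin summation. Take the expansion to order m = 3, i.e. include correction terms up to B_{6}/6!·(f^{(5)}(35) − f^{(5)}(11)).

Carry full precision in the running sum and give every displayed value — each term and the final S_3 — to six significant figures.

S_3 ≈ 1.01347e+10

The integral term ∫_11^35 x^6 dx = 9.18854e+09.
Endpoint term: (f(11) + f(35))/2 = (1.77156e+06 + 1.83827e+09)/2 = 9.20019e+08.
Running total after boundary: 1.01086e+10.
Correction k=1: B_{2}/2! · (f^{(1)}(35) − f^{(1)}(11)) = 1/12 · (3.15131e+08 − 966306) = 2.61804e+07.
Running total after k=1: 1.01347e+10.
Correction k=2: B_{4}/4! · (f^{(3)}(35) − f^{(3)}(11)) = −1/720 · (5.14500e+06 − 159720) = -6924.00.
Running total after k=2: 1.01347e+10.
Correction k=3: B_{6}/6! · (f^{(5)}(35) − f^{(5)}(11)) = 1/30240 · (25200.0 − 7920.00) = 0.571429.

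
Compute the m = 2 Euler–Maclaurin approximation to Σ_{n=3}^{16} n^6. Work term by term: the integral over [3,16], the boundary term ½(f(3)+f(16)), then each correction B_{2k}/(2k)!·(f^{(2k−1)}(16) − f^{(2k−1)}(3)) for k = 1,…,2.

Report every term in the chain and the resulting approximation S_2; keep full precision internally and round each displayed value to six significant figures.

Integral: ∫_3^16 x^6 dx = 3.83476e+07.
Endpoint term: (f(3) + f(16))/2 = (729.000 + 1.67772e+07)/2 = 8.38897e+06.
Integral + boundary = 4.67366e+07.
Correction k=1: B_{2}/2! · (f^{(1)}(16) − f^{(1)}(3)) = 1/12 · (6.29146e+06 − 1458.00) = 524166.
After k=1: 4.72607e+07.
Correction k=2: B_{4}/4! · (f^{(3)}(16) − f^{(3)}(3)) = −1/720 · (491520 − 3240.00) = -678.167.

S_2 ≈ 4.72601e+07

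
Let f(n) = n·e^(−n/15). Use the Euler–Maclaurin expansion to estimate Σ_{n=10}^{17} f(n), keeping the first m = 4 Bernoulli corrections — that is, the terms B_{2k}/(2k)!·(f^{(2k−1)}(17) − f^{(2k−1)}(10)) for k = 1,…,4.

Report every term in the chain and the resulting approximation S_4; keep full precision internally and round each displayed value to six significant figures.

S_4 ≈ 43.2773

Integral: ∫_10^17 x·e^(−x/15) dx = 37.9914.
Endpoint term: (f(10) + f(17))/2 = (5.13417 + 5.47329)/2 = 5.30373.
So far: 43.2952.
Order-1 term: 1/12 · (-0.0429278 − 0.171139) = -0.0178389.
Running total after k=1: 43.2773.
Order-2 term: −1/720 · (0.00267106 − 0.00532433) = 3.68509e-06.
Running total after k=2: 43.2773.
Order-3 term: 1/30240 · (2.45907e-05 − 4.39468e-05) = -6.40082e-10.
Running total after k=3: 43.2773.
Order-4 term: −1/1209600 · (1.65822e-07 − 2.85466e-07) = 9.89120e-14.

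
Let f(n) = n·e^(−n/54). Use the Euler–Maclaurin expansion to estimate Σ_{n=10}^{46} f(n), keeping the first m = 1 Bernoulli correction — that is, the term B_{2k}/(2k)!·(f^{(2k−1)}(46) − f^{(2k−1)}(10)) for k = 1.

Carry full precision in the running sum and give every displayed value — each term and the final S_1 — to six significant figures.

S_1 ≈ 581.910

The integral term ∫_10^46 x·e^(−x/54) dx = 567.994.
½[f(10) + f(46)] = ½[8.30950 + 19.6247] = 13.9671.
Integral + boundary = 581.961.
Correction k=1: B_{2}/2! · (f^{(1)}(46) − f^{(1)}(10)) = 1/12 · (0.0632036 − 0.677071) = -0.0511556.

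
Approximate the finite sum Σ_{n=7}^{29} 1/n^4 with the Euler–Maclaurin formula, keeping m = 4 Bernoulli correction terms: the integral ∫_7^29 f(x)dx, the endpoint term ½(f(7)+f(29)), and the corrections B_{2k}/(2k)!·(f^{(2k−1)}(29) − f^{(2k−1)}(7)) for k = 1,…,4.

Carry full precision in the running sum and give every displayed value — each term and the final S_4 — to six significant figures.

S_4 ≈ 0.00118672

∫_7^29 1/x^4 dx evaluates to 0.000958150.
Endpoint term: (f(7) + f(29))/2 = (0.000416493 + 1.41387e-06)/2 = 0.000208953.
So far: 0.00116710.
Correction k=1: B_{2}/2! · (f^{(1)}(29) − f^{(1)}(7)) = 1/12 · (-1.95016e-07 − (-0.000237996)) = 1.98168e-05.
Running total after k=1: 0.00118692.
Correction k=2: B_{4}/4! · (f^{(3)}(29) − f^{(3)}(7)) = −1/720 · (-6.95657e-09 − (-0.000145712)) = -2.02368e-07.
Running total after k=2: 0.00118672.
Correction k=3: B_{6}/6! · (f^{(5)}(29) − f^{(5)}(7)) = 1/30240 · (-4.63220e-10 − (-0.000166528)) = 5.50686e-09.
Running total after k=3: 0.00118672.
Correction k=4: B_{8}/8! · (f^{(7)}(29) − f^{(7)}(7)) = −1/1209600 · (-4.95717e-11 − (-0.000305868)) = -2.52867e-10.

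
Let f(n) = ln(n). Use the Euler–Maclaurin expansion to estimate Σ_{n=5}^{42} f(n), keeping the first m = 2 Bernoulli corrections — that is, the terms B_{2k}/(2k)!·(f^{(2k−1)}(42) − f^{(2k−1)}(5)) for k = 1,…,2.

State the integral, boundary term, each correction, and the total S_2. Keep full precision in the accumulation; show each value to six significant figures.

Integral: ∫_5^42 ln(x) dx = 111.935.
Boundary: ½(f(5) + f(42)) = ½(1.60944 + 3.73767) = 2.67355.
So far: 114.608.
k=1: B_{2}/(2)! × [f^{(1)}(42) − f^{(1)}(5)] = 1/12 × (0.0238095 − 0.200000) = -0.0146825.
Partial sum through k=1: 114.594.
k=2: B_{4}/(4)! × [f^{(3)}(42) − f^{(3)}(5)] = −1/720 × (2.69949e-05 − 0.0160000) = 2.21847e-05.

S_2 ≈ 114.594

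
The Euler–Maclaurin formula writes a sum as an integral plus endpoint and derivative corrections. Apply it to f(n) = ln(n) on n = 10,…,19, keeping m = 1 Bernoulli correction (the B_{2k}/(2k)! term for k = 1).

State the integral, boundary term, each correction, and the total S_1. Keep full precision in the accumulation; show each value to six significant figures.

Integral: ∫_10^19 ln(x) dx = 23.9185.
Boundary: ½(f(10) + f(19)) = ½(2.30259 + 2.94444) = 2.62351.
Running total after boundary: 26.5420.
Correction k=1: B_{2}/2! · (f^{(1)}(19) − f^{(1)}(10)) = 1/12 · (0.0526316 − 0.100000) = -0.00394737.

S_1 ≈ 26.5381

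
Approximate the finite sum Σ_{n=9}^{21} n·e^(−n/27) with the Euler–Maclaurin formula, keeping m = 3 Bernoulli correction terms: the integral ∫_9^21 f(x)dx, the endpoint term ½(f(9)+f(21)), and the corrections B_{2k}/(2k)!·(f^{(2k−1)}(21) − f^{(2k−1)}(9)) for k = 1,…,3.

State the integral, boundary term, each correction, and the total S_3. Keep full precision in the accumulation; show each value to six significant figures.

The integral term ∫_9^21 x·e^(−x/27) dx = 101.053.
Boundary: ½(f(9) + f(21)) = ½(6.44878 + 9.64794) = 8.04836.
Running total after boundary: 109.101.
Order-1 term: 1/12 · (0.102095 − 0.477688) = -0.0312994.
After k=1: 109.070.
Order-2 term: −1/720 · (0.00140048 − 0.00262106) = 1.69525e-06.
After k=2: 109.070.
Order-3 term: 1/30240 · (3.65007e-06 − 6.29197e-06) = -8.73645e-11.

S_3 ≈ 109.070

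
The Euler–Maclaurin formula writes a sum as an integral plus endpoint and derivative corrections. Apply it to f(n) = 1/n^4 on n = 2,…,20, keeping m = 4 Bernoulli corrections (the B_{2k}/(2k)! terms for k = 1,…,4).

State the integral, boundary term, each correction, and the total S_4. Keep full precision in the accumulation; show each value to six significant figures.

S_4 ≈ 0.0821825

Integral: ∫_2^20 1/x^4 dx = 0.0416250.
Endpoint term: (f(2) + f(20))/2 = (0.0625000 + 6.25000e-06)/2 = 0.0312531.
Running total after boundary: 0.0728781.
Order-1 term: 1/12 · (-1.25000e-06 − (-0.125000)) = 0.0104166.
Running total after k=1: 0.0832947.
Order-2 term: −1/720 · (-9.37500e-08 − (-0.937500)) = -0.00130208.
Running total after k=2: 0.0819926.
Order-3 term: 1/30240 · (-1.31250e-08 − (-13.1250)) = 0.000434028.
Running total after k=3: 0.0824266.
Order-4 term: −1/1209600 · (-2.95313e-09 − (-295.312)) = -0.000244141.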